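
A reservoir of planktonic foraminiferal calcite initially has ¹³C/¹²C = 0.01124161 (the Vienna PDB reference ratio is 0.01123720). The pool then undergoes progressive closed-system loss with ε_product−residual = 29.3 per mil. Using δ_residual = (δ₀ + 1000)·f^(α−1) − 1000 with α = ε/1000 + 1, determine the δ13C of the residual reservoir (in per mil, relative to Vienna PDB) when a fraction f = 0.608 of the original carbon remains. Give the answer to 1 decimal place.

δ₀ = (0.01124161/0.01123720 − 1)×1000 = (1.000392 − 1)×1000 = 0.392 per mil
α − 1 = ε/1000 = 0.0293
f^(α−1) = 0.608^(0.0293) = 0.985527
δ_res = (0.392 + 1000) × 0.985527 − 1000 = 985.913 − 1000 = -14.09 per mil

-14.1 per mil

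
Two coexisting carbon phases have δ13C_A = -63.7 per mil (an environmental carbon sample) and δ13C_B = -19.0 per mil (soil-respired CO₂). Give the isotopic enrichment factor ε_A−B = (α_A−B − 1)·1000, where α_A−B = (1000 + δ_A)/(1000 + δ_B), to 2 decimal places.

-45.57 per mil

α_A−B = (1000 + -63.7) / (1000 + -19.0) = 936.3 / 981.0 = 0.954434
ε_A−B = (0.954434 − 1) × 1000 = -45.566 per mil
(The approximation ε ≈ δ_A − δ_B would give -44.7 per mil.)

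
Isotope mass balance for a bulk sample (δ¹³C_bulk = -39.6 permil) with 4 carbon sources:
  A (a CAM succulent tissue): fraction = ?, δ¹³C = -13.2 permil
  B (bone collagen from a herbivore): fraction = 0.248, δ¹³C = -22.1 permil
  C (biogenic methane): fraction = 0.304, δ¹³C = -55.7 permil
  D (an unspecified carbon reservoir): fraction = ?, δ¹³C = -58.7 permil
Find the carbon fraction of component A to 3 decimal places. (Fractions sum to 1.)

0.200

Let f_A and f_D be the unknown fractions; fractions sum to 1 so f_A + f_D = 0.448.
Mass balance: Σ fᵢ·δᵢ = δ_bulk ⇒ f_A·(-13.2) + f_D·(-58.7) = -39.6 − (-22.414) = -17.186
Substitute f_D = 0.448 − f_A:
f_A·(-13.2 − -58.7) = -17.186 − 0.448×(-58.7) = 9.111
f_A = 9.111 / 45.5 = 0.2002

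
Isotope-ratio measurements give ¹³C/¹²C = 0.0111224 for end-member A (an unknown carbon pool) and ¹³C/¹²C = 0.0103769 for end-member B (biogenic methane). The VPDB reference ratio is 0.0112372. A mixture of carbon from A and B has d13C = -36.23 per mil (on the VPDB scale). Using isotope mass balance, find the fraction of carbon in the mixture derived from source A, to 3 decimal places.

δ_A = (0.0111224/0.0112372 − 1)×1000 = (0.989784 − 1)×1000 = -10.216 per mil
δ_B = (0.0103769/0.0112372 − 1)×1000 = (0.923442 − 1)×1000 = -76.558 per mil
f_A = (δ_mix − δ_B)/(δ_A − δ_B) = (-36.23 − (-76.558))/(-10.216 − (-76.558))
f_A = 40.328 / 66.342 = 0.6079

0.608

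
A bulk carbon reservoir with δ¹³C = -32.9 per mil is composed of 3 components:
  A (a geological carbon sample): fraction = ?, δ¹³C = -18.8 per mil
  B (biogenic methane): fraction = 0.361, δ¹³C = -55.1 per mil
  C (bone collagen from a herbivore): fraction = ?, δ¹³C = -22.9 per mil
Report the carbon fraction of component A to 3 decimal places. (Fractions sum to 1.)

Let f_A and f_C be the unknown fractions; fractions sum to 1 so f_A + f_C = 0.639.
Mass balance: Σ fᵢ·δᵢ = δ_bulk ⇒ f_A·(-18.8) + f_C·(-22.9) = -32.9 − (-19.891) = -13.009
Substitute f_C = 0.639 − f_A:
f_A·(-18.8 − -22.9) = -13.009 − 0.639×(-22.9) = 1.624
f_A = 1.624 / 4.1 = 0.3961

0.396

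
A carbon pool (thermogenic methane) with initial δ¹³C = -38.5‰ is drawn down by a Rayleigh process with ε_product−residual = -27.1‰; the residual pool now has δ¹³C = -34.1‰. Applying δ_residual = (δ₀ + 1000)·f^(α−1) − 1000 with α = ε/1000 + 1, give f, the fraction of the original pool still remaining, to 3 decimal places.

α − 1 = ε/1000 = -0.0271
(δ_res + 1000)/(δ₀ + 1000) = (-34.1 + 1000)/(-38.5 + 1000) = 965.9/961.5 = 1.004576
f = 1.004576^(1/-0.0271) = exp(ln(1.004576)/-0.0271) = exp(0.00457/-0.0271)
f = exp(-0.1685) = 0.8450

0.845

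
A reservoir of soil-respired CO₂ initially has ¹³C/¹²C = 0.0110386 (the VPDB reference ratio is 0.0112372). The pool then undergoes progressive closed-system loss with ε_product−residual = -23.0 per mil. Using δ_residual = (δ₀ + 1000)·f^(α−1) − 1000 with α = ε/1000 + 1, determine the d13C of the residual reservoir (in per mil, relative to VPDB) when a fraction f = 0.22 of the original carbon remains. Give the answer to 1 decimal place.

17.1 per mil

δ₀ = (0.0110386/0.0112372 − 1)×1000 = (0.982327 − 1)×1000 = -17.673 per mil
α − 1 = ε/1000 = -0.0230
f^(α−1) = 0.22^(-0.0230) = 1.035438
δ_res = (-17.673 + 1000) × 1.035438 − 1000 = 1017.139 − 1000 = 17.14 per mil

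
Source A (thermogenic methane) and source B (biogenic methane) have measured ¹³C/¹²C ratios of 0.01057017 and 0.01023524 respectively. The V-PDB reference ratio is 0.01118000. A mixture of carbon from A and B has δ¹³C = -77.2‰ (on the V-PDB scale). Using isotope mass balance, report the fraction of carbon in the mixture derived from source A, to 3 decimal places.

0.244

δ_A = (0.01057017/0.01118000 − 1)×1000 = (0.945453 − 1)×1000 = -54.547‰
δ_B = (0.01023524/0.01118000 − 1)×1000 = (0.915496 − 1)×1000 = -84.504‰
f_A = (δ_mix − δ_B)/(δ_A − δ_B) = (-77.2 − (-84.504))/(-54.547 − (-84.504))
f_A = 7.304 / 29.958 = 0.2438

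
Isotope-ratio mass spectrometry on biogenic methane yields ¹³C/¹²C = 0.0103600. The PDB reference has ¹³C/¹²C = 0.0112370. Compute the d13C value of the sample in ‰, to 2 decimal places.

-78.05‰

d13C = (R_sample / R_standard − 1) × 1000
R_sample / R_standard = 0.0103600 / 0.0112370 = 0.921954
d13C = (0.921954 − 1) × 1000 = -78.046‰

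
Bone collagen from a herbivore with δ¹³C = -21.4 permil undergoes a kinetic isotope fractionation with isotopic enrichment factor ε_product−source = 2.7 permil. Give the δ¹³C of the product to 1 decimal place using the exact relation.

To first order, δ_product ≈ δ_source + ε = -18.7 permil.
Exactly, δ_product = (δ_source + 1000)·(ε/1000 + 1) − 1000.
δ_product = (-21.4 + 1000) × (2.7/1000 + 1) − 1000
δ_product = -18.76 permil

-18.8 permil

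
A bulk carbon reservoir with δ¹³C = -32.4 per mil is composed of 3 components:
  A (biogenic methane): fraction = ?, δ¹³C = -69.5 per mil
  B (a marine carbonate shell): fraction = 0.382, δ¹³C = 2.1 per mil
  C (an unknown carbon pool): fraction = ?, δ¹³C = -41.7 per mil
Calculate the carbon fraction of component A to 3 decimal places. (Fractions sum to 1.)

0.267

Let f_A and f_C be the unknown fractions; fractions sum to 1 so f_A + f_C = 0.618.
Mass balance: Σ fᵢ·δᵢ = δ_bulk ⇒ f_A·(-69.5) + f_C·(-41.7) = -32.4 − (0.802) = -33.202
Substitute f_C = 0.618 − f_A:
f_A·(-69.5 − -41.7) = -33.202 − 0.618×(-41.7) = -7.432
f_A = -7.432 / -27.8 = 0.2673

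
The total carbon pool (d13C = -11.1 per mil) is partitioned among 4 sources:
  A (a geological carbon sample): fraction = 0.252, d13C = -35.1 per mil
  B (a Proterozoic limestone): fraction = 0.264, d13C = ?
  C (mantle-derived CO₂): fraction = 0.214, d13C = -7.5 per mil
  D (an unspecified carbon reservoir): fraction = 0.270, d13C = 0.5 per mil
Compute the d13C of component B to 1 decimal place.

Isotope mass balance: δ_bulk = Σ fᵢ·δᵢ.
-11.1 = 0.252×(-35.1) + 0.264×δ_B + 0.214×(-7.5) + 0.270×(0.5)
0.264·δ_B = -11.1 − (-10.315) = -0.785
δ_B = -0.785 / 0.264 = -2.97 per mil

-3.0 per mil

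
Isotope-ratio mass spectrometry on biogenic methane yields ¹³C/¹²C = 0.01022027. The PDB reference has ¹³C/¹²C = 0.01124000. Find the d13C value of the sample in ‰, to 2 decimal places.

-90.72‰

d13C = (R_sample / R_standard − 1) × 1000
R_sample / R_standard = 0.01022027 / 0.01124000 = 0.909277
d13C = (0.909277 − 1) × 1000 = -90.723‰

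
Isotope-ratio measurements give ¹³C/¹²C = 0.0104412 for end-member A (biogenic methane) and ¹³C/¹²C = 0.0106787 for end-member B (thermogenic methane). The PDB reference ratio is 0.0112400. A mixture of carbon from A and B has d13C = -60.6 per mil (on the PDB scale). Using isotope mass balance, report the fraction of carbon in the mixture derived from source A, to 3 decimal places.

δ_A = (0.0104412/0.0112400 − 1)×1000 = (0.928932 − 1)×1000 = -71.068 per mil
δ_B = (0.0106787/0.0112400 − 1)×1000 = (0.950062 − 1)×1000 = -49.938 per mil
f_A = (δ_mix − δ_B)/(δ_A − δ_B) = (-60.6 − (-49.938))/(-71.068 − (-49.938))
f_A = -10.662 / -21.130 = 0.5046

0.505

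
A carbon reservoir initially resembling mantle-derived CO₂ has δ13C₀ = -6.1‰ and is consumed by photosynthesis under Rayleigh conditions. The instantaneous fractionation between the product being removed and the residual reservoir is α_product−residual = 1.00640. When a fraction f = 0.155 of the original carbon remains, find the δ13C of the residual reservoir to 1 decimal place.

Rayleigh residual: δ_res = (δ₀ + 1000)·f^(α−1) − 1000
α − 1 = 0.00640
f^(α−1) = 0.155^(0.00640) = 0.988139
δ_res = (-6.1 + 1000) × 0.988139 − 1000 = 982.112 − 1000 = -17.89‰

-17.9‰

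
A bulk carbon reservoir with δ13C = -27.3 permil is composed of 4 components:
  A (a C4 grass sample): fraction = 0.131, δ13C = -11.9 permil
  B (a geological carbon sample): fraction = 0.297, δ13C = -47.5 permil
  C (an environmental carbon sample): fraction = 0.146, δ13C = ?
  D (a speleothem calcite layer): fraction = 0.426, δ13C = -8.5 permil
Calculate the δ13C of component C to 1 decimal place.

-54.9 permil

Isotope mass balance: δ_bulk = Σ fᵢ·δᵢ.
-27.3 = 0.131×(-11.9) + 0.297×(-47.5) + 0.146×δ_C + 0.426×(-8.5)
0.146·δ_C = -27.3 − (-19.287) = -8.013
δ_C = -8.013 / 0.146 = -54.88 permil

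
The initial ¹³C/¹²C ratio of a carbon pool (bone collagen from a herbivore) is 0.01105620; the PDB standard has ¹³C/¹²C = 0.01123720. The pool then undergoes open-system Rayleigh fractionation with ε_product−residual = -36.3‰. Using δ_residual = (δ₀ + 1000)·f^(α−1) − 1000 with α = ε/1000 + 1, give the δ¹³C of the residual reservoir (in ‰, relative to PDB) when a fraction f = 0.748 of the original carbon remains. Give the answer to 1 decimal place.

-5.7‰

δ₀ = (0.01105620/0.01123720 − 1)×1000 = (0.983893 − 1)×1000 = -16.107‰
α − 1 = ε/1000 = -0.0363
f^(α−1) = 0.748^(-0.0363) = 1.010596
δ_res = (-16.107 + 1000) × 1.010596 − 1000 = 994.318 − 1000 = -5.68‰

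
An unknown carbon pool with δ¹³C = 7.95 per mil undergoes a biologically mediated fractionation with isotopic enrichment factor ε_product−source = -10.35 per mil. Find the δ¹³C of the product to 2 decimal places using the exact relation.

-2.48 per mil

To first order, δ_product ≈ δ_source + ε = -2.40 per mil.
Exactly, δ_product = (δ_source + 1000)·(ε/1000 + 1) − 1000.
δ_product = (7.95 + 1000) × (-10.35/1000 + 1) − 1000
δ_product = -2.482 per mil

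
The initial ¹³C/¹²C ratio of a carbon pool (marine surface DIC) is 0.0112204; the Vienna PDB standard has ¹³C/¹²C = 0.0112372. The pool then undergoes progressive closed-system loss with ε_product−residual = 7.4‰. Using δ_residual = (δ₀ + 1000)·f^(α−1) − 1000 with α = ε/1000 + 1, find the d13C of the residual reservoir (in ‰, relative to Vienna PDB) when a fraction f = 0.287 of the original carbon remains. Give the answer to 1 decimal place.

δ₀ = (0.0112204/0.0112372 − 1)×1000 = (0.998505 − 1)×1000 = -1.495‰
α − 1 = ε/1000 = 0.0074
f^(α−1) = 0.287^(0.0074) = 0.990805
δ_res = (-1.495 + 1000) × 0.990805 − 1000 = 989.324 − 1000 = -10.68‰

-10.7‰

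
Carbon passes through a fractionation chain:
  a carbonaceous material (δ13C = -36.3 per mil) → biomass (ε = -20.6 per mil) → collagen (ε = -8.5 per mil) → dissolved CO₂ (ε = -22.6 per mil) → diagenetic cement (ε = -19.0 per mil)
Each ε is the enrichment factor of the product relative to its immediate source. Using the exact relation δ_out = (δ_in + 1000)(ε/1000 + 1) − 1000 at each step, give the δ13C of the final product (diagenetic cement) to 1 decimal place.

-102.7 per mil

step 1: δ = (-36.30 + 1000)·(-20.6/1000 + 1) − 1000 = -56.15 per mil
step 2: δ = (-56.15 + 1000)·(-8.5/1000 + 1) − 1000 = -64.17 per mil
step 3: δ = (-64.17 + 1000)·(-22.6/1000 + 1) − 1000 = -85.32 per mil
step 4: δ = (-85.32 + 1000)·(-19.0/1000 + 1) − 1000 = -102.70 per mil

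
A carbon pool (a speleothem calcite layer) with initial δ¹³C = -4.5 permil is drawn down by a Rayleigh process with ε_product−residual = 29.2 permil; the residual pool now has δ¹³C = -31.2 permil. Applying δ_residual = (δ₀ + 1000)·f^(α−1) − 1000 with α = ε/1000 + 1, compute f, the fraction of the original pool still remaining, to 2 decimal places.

0.39

α − 1 = ε/1000 = 0.0292
(δ_res + 1000)/(δ₀ + 1000) = (-31.2 + 1000)/(-4.5 + 1000) = 968.8/995.5 = 0.973179
f = 0.973179^(1/0.0292) = exp(ln(0.973179)/0.0292) = exp(-0.02719/0.0292)
f = exp(-0.9311) = 0.3941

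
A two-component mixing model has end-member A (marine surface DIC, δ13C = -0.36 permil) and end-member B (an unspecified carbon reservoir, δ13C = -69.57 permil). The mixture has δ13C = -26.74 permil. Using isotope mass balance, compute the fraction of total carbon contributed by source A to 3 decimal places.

δ_mix = f_A·δ_A + (1 − f_A)·δ_B  ⇒  f_A = (δ_mix − δ_B)/(δ_A − δ_B)
f_A = (-26.74 − (-69.57)) / (-0.36 − (-69.57))
f_A = 42.83 / 69.21 = 0.6188

0.619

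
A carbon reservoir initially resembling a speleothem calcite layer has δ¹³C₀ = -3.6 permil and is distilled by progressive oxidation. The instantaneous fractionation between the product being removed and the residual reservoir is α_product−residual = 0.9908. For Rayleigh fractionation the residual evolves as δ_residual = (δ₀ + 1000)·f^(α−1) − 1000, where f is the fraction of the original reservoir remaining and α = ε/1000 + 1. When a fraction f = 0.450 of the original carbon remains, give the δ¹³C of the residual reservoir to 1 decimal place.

3.7 permil

Rayleigh residual: δ_res = (δ₀ + 1000)·f^(α−1) − 1000
α − 1 = -0.00920
f^(α−1) = 0.450^(-0.00920) = 1.007373
δ_res = (-3.6 + 1000) × 1.007373 − 1000 = 1003.747 − 1000 = 3.75 permil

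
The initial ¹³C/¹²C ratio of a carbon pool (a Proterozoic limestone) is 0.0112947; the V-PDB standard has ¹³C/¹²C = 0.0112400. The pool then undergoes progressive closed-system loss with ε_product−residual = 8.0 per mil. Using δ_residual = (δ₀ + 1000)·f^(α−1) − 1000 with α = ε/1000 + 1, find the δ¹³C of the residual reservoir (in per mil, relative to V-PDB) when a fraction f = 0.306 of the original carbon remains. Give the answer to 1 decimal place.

δ₀ = (0.0112947/0.0112400 − 1)×1000 = (1.004867 − 1)×1000 = 4.867 per mil
α − 1 = ε/1000 = 0.0080
f^(α−1) = 0.306^(0.0080) = 0.990571
δ_res = (4.867 + 1000) × 0.990571 − 1000 = 995.392 − 1000 = -4.61 per mil

-4.6 per mil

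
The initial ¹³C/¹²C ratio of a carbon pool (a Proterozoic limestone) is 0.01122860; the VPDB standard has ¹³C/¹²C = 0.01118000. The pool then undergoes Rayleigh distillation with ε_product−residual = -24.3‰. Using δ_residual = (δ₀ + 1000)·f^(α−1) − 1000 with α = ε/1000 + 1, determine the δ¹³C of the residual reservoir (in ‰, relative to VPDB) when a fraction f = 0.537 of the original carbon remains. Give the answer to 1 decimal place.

δ₀ = (0.01122860/0.01118000 − 1)×1000 = (1.004347 − 1)×1000 = 4.347‰
α − 1 = ε/1000 = -0.0243
f^(α−1) = 0.537^(-0.0243) = 1.015223
δ_res = (4.347 + 1000) × 1.015223 − 1000 = 1019.637 − 1000 = 19.64‰

19.6‰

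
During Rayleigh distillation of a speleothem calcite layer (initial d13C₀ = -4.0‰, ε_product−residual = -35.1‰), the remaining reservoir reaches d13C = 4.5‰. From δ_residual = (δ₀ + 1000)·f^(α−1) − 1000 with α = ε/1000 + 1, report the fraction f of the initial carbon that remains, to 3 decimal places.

0.785

α − 1 = ε/1000 = -0.0351
(δ_res + 1000)/(δ₀ + 1000) = (4.5 + 1000)/(-4.0 + 1000) = 1004.5/996.0 = 1.008534
f = 1.008534^(1/-0.0351) = exp(ln(1.008534)/-0.0351) = exp(0.00850/-0.0351)
f = exp(-0.2421) = 0.7850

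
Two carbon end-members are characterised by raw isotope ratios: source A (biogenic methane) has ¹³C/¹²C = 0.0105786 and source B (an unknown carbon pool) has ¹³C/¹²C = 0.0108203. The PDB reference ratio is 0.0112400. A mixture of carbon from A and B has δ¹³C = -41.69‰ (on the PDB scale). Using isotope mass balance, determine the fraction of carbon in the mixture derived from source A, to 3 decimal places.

0.202

δ_A = (0.0105786/0.0112400 − 1)×1000 = (0.941157 − 1)×1000 = -58.843‰
δ_B = (0.0108203/0.0112400 − 1)×1000 = (0.962660 − 1)×1000 = -37.340‰
f_A = (δ_mix − δ_B)/(δ_A − δ_B) = (-41.69 − (-37.340))/(-58.843 − (-37.340))
f_A = -4.350 / -21.504 = 0.2023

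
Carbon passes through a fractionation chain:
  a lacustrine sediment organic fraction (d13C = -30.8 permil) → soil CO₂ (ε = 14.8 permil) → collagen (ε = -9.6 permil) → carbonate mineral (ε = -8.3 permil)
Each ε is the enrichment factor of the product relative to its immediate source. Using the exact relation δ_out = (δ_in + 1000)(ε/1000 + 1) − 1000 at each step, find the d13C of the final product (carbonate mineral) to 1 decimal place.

-34.0 permil

step 1: δ = (-30.80 + 1000)·(14.8/1000 + 1) − 1000 = -16.46 permil
step 2: δ = (-16.46 + 1000)·(-9.6/1000 + 1) − 1000 = -25.90 permil
step 3: δ = (-25.90 + 1000)·(-8.3/1000 + 1) − 1000 = -33.98 permil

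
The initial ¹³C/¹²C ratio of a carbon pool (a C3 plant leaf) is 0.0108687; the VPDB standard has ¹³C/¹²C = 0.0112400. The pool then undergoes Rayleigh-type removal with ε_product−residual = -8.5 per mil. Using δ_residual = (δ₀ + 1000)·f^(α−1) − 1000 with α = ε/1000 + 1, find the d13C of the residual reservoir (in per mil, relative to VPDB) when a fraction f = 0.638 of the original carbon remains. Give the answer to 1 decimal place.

δ₀ = (0.0108687/0.0112400 − 1)×1000 = (0.966966 − 1)×1000 = -33.034 per mil
α − 1 = ε/1000 = -0.0085
f^(α−1) = 0.638^(-0.0085) = 1.003827
δ_res = (-33.034 + 1000) × 1.003827 − 1000 = 970.667 − 1000 = -29.33 per mil

-29.3 per mil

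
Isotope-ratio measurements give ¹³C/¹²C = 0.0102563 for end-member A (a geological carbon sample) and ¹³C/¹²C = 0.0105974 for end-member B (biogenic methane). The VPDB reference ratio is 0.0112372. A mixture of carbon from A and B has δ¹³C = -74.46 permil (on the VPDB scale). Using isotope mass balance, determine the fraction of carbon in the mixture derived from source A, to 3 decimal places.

0.577

δ_A = (0.0102563/0.0112372 − 1)×1000 = (0.912710 − 1)×1000 = -87.290 permil
δ_B = (0.0105974/0.0112372 − 1)×1000 = (0.943064 − 1)×1000 = -56.936 permil
f_A = (δ_mix − δ_B)/(δ_A − δ_B) = (-74.46 − (-56.936))/(-87.290 − (-56.936))
f_A = -17.524 / -30.355 = 0.5773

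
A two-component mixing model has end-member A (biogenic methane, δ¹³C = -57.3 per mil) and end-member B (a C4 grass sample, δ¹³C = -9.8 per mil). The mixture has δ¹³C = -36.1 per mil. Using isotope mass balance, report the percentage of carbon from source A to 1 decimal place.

55.4%

δ_mix = f_A·δ_A + (1 − f_A)·δ_B  ⇒  f_A = (δ_mix − δ_B)/(δ_A − δ_B)
f_A = (-36.1 − (-9.8)) / (-57.3 − (-9.8))
f_A = -26.3 / -47.5 = 0.5537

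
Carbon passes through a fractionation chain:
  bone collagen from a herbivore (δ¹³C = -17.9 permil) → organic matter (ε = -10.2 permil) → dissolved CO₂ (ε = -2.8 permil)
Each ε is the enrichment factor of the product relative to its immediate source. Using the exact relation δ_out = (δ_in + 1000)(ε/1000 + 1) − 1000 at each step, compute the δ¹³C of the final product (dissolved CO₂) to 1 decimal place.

-30.6 permil

step 1: δ = (-17.90 + 1000)·(-10.2/1000 + 1) − 1000 = -27.92 permil
step 2: δ = (-27.92 + 1000)·(-2.8/1000 + 1) − 1000 = -30.64 permil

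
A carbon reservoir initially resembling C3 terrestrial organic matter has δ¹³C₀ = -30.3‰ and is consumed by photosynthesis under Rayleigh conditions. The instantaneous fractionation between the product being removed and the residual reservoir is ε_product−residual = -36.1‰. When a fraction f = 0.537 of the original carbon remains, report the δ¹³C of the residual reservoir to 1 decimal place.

-8.3‰

Rayleigh residual: δ_res = (δ₀ + 1000)·f^(α−1) − 1000
α = ε/1000 + 1 = 0.96390, so α − 1 = -0.03610
f^(α−1) = 0.537^(-0.03610) = 1.022699
δ_res = (-30.3 + 1000) × 1.022699 − 1000 = 991.711 − 1000 = -8.29‰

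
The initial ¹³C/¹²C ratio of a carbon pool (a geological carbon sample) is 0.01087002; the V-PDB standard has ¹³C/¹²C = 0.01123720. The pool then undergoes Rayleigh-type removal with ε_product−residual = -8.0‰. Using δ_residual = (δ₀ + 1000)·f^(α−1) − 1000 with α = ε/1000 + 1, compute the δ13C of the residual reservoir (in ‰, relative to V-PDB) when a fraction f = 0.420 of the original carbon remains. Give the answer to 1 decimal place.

δ₀ = (0.01087002/0.01123720 − 1)×1000 = (0.967325 − 1)×1000 = -32.675‰
α − 1 = ε/1000 = -0.0080
f^(α−1) = 0.420^(-0.0080) = 1.006964
δ_res = (-32.675 + 1000) × 1.006964 − 1000 = 974.061 − 1000 = -25.94‰

-25.9‰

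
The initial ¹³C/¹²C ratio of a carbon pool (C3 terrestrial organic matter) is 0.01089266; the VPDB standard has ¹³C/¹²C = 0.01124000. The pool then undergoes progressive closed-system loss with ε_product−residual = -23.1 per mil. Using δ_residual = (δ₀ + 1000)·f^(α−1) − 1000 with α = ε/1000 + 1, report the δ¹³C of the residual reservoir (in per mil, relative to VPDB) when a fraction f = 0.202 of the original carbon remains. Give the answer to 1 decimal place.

5.6 per mil

δ₀ = (0.01089266/0.01124000 − 1)×1000 = (0.969098 − 1)×1000 = -30.902 per mil
α − 1 = ε/1000 = -0.0231
f^(α−1) = 0.202^(-0.0231) = 1.037639
δ_res = (-30.902 + 1000) × 1.037639 − 1000 = 1005.574 − 1000 = 5.57 per mil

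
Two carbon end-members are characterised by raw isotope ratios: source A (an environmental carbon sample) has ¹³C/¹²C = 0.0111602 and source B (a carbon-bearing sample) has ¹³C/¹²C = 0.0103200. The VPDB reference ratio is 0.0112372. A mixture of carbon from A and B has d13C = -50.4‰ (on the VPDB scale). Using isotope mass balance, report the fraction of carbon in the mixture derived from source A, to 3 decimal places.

0.418

δ_A = (0.0111602/0.0112372 − 1)×1000 = (0.993148 − 1)×1000 = -6.852‰
δ_B = (0.0103200/0.0112372 − 1)×1000 = (0.918378 − 1)×1000 = -81.622‰
f_A = (δ_mix − δ_B)/(δ_A − δ_B) = (-50.4 − (-81.622))/(-6.852 − (-81.622))
f_A = 31.222 / 74.770 = 0.4176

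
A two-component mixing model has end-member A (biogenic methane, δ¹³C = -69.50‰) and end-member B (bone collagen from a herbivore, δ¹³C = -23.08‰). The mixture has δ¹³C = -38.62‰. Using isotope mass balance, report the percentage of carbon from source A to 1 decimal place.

δ_mix = f_A·δ_A + (1 − f_A)·δ_B  ⇒  f_A = (δ_mix − δ_B)/(δ_A − δ_B)
f_A = (-38.62 − (-23.08)) / (-69.50 − (-23.08))
f_A = -15.54 / -46.42 = 0.3348

33.5%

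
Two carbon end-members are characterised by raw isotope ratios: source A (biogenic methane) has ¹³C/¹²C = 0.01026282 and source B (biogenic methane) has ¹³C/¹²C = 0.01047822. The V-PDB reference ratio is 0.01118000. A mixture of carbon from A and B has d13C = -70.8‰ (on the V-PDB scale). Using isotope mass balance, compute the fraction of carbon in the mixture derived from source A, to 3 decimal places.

δ_A = (0.01026282/0.01118000 − 1)×1000 = (0.917962 − 1)×1000 = -82.038‰
δ_B = (0.01047822/0.01118000 − 1)×1000 = (0.937229 − 1)×1000 = -62.771‰
f_A = (δ_mix − δ_B)/(δ_A − δ_B) = (-70.8 − (-62.771))/(-82.038 − (-62.771))
f_A = -8.029 / -19.267 = 0.4167

0.417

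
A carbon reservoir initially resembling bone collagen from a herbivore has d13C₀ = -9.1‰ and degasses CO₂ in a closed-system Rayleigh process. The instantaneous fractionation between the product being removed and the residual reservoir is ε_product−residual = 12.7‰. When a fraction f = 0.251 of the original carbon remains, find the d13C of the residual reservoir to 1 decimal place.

Rayleigh residual: δ_res = (δ₀ + 1000)·f^(α−1) − 1000
α = ε/1000 + 1 = 1.01270, so α − 1 = 0.01270
f^(α−1) = 0.251^(0.01270) = 0.982598
δ_res = (-9.1 + 1000) × 0.982598 − 1000 = 973.656 − 1000 = -26.34‰

-26.3‰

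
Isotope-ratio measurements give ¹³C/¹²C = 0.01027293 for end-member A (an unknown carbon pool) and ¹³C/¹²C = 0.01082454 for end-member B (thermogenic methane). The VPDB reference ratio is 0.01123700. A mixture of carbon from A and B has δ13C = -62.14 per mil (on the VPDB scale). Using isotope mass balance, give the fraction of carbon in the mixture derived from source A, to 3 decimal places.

0.518

δ_A = (0.01027293/0.01123700 − 1)×1000 = (0.914206 − 1)×1000 = -85.794 per mil
δ_B = (0.01082454/0.01123700 − 1)×1000 = (0.963294 − 1)×1000 = -36.706 per mil
f_A = (δ_mix − δ_B)/(δ_A − δ_B) = (-62.14 − (-36.706))/(-85.794 − (-36.706))
f_A = -25.434 / -49.089 = 0.5181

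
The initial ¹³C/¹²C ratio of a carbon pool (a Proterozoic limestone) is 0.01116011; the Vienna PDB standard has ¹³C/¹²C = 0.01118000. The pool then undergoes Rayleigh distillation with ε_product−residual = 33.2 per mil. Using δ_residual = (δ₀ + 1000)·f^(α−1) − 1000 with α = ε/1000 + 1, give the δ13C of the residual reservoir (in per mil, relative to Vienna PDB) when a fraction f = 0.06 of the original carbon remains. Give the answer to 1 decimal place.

δ₀ = (0.01116011/0.01118000 − 1)×1000 = (0.998221 − 1)×1000 = -1.779 per mil
α − 1 = ε/1000 = 0.0332
f^(α−1) = 0.06^(0.0332) = 0.910824
δ_res = (-1.779 + 1000) × 0.910824 − 1000 = 909.204 − 1000 = -90.80 per mil

-90.8 per mil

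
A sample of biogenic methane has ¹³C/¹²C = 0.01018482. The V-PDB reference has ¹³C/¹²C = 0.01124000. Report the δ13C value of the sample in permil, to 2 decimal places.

δ13C = (R_sample / R_standard − 1) × 1000
R_sample / R_standard = 0.01018482 / 0.01124000 = 0.906123
δ13C = (0.906123 − 1) × 1000 = -93.877 permil

-93.88 permil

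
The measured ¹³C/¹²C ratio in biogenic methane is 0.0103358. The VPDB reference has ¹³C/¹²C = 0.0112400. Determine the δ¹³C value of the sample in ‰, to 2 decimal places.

δ¹³C = (R_sample / R_standard − 1) × 1000
R_sample / R_standard = 0.0103358 / 0.0112400 = 0.919555
δ¹³C = (0.919555 − 1) × 1000 = -80.445‰

-80.44‰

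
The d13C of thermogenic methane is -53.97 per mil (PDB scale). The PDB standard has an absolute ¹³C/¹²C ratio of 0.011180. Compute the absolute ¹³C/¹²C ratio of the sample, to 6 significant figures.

R_sample = R_standard × (d13C/1000 + 1)
R_sample = 0.011180 × (-53.97/1000 + 1) = 0.011180 × 0.946030
R_sample = 0.0105766

0.0105766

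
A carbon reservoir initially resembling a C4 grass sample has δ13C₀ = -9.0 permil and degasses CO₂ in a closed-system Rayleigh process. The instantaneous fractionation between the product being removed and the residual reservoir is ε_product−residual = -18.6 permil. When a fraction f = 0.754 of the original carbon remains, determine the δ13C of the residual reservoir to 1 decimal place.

-3.8 permil

Rayleigh residual: δ_res = (δ₀ + 1000)·f^(α−1) − 1000
α = ε/1000 + 1 = 0.98140, so α − 1 = -0.01860
f^(α−1) = 0.754^(-0.01860) = 1.005266
δ_res = (-9.0 + 1000) × 1.005266 − 1000 = 996.218 − 1000 = -3.78 permil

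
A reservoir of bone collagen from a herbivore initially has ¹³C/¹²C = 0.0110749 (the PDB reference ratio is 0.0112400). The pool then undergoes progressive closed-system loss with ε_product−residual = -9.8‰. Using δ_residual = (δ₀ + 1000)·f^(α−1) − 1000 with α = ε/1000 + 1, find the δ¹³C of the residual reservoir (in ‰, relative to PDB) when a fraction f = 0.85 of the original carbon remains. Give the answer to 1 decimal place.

δ₀ = (0.0110749/0.0112400 − 1)×1000 = (0.985311 − 1)×1000 = -14.689‰
α − 1 = ε/1000 = -0.0098
f^(α−1) = 0.85^(-0.0098) = 1.001594
δ_res = (-14.689 + 1000) × 1.001594 − 1000 = 986.882 − 1000 = -13.12‰

-13.1‰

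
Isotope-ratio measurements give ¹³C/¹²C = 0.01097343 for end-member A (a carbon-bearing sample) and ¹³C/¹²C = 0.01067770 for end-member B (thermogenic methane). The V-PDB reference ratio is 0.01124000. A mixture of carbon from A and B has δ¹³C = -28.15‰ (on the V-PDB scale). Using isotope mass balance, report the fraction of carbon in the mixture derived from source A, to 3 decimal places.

δ_A = (0.01097343/0.01124000 − 1)×1000 = (0.976284 − 1)×1000 = -23.716‰
δ_B = (0.01067770/0.01124000 − 1)×1000 = (0.949973 − 1)×1000 = -50.027‰
f_A = (δ_mix − δ_B)/(δ_A − δ_B) = (-28.15 − (-50.027))/(-23.716 − (-50.027))
f_A = 21.877 / 26.310 = 0.8315

0.831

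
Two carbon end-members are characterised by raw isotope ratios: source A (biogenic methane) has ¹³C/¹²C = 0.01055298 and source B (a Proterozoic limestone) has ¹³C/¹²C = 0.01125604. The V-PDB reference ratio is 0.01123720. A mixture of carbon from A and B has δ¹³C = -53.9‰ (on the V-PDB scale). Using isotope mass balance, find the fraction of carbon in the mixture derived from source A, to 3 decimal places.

0.888

δ_A = (0.01055298/0.01123720 − 1)×1000 = (0.939111 − 1)×1000 = -60.889‰
δ_B = (0.01125604/0.01123720 − 1)×1000 = (1.001677 − 1)×1000 = 1.677‰
f_A = (δ_mix − δ_B)/(δ_A − δ_B) = (-53.9 − (1.677))/(-60.889 − (1.677))
f_A = -55.577 / -62.565 = 0.8883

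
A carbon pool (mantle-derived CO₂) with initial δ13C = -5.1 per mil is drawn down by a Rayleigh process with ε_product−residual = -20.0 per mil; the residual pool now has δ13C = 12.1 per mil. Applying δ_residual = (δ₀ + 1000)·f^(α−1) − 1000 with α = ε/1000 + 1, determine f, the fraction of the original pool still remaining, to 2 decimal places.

0.42

α − 1 = ε/1000 = -0.0200
(δ_res + 1000)/(δ₀ + 1000) = (12.1 + 1000)/(-5.1 + 1000) = 1012.1/994.9 = 1.017288
f = 1.017288^(1/-0.0200) = exp(ln(1.017288)/-0.0200) = exp(0.01714/-0.0200)
f = exp(-0.8570) = 0.4244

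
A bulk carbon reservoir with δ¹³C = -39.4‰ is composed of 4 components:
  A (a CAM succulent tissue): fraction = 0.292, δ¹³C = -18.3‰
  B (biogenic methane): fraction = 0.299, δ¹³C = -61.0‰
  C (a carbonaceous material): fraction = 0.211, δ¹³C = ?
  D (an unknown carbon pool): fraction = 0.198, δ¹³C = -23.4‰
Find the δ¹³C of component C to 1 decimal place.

-53.0‰

Isotope mass balance: δ_bulk = Σ fᵢ·δᵢ.
-39.4 = 0.292×(-18.3) + 0.299×(-61.0) + 0.211×δ_C + 0.198×(-23.4)
0.211·δ_C = -39.4 − (-28.216) = -11.184
δ_C = -11.184 / 0.211 = -53.01‰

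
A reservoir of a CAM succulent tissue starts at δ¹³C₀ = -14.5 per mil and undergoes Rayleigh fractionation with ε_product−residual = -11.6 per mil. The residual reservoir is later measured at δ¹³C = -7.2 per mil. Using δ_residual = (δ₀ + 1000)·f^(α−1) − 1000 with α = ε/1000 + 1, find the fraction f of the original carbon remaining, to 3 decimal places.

α − 1 = ε/1000 = -0.0116
(δ_res + 1000)/(δ₀ + 1000) = (-7.2 + 1000)/(-14.5 + 1000) = 992.8/985.5 = 1.007407
f = 1.007407^(1/-0.0116) = exp(ln(1.007407)/-0.0116) = exp(0.00738/-0.0116)
f = exp(-0.6362) = 0.5293

0.529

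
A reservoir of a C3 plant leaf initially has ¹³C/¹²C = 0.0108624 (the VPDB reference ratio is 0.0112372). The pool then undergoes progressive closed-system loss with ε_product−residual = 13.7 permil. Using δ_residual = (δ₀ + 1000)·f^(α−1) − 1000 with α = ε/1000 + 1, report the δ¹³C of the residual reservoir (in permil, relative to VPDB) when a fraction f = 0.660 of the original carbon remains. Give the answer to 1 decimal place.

δ₀ = (0.0108624/0.0112372 − 1)×1000 = (0.966646 − 1)×1000 = -33.354 permil
α − 1 = ε/1000 = 0.0137
f^(α−1) = 0.660^(0.0137) = 0.994324
δ_res = (-33.354 + 1000) × 0.994324 − 1000 = 961.159 − 1000 = -38.84 permil

-38.8 permil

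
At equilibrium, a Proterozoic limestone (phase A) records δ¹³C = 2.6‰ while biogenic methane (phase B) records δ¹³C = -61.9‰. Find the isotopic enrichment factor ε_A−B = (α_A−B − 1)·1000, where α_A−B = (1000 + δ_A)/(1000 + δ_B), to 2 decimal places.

68.76‰

α_A−B = (1000 + 2.6) / (1000 + -61.9) = 1002.6 / 938.1 = 1.068756
ε_A−B = (1.068756 − 1) × 1000 = 68.756‰
(The approximation ε ≈ δ_A − δ_B would give 64.5‰.)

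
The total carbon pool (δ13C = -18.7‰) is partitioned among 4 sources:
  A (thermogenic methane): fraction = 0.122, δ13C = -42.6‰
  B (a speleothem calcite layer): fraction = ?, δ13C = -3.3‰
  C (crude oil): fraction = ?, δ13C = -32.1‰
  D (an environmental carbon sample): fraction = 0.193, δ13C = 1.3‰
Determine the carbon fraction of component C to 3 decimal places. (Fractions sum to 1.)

Let f_C and f_B be the unknown fractions; fractions sum to 1 so f_C + f_B = 0.685.
Mass balance: Σ fᵢ·δᵢ = δ_bulk ⇒ f_C·(-32.1) + f_B·(-3.3) = -18.7 − (-4.946) = -13.754
Substitute f_B = 0.685 − f_C:
f_C·(-32.1 − -3.3) = -13.754 − 0.685×(-3.3) = -11.493
f_C = -11.493 / -28.8 = 0.3991

0.399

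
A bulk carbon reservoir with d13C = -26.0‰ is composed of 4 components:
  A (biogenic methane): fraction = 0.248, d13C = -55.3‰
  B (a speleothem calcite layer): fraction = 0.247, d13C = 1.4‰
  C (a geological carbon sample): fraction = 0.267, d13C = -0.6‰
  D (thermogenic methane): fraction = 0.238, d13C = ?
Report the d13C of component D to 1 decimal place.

Isotope mass balance: δ_bulk = Σ fᵢ·δᵢ.
-26.0 = 0.248×(-55.3) + 0.247×(1.4) + 0.267×(-0.6) + 0.238×δ_D
0.238·δ_D = -26.0 − (-13.529) = -12.471
δ_D = -12.471 / 0.238 = -52.40‰

-52.4‰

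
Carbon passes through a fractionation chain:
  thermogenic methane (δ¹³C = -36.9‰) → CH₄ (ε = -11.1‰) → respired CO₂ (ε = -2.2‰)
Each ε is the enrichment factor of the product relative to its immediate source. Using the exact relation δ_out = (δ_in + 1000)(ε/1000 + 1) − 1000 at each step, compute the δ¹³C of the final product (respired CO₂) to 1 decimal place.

-49.7‰

step 1: δ = (-36.90 + 1000)·(-11.1/1000 + 1) − 1000 = -47.59‰
step 2: δ = (-47.59 + 1000)·(-2.2/1000 + 1) − 1000 = -49.69‰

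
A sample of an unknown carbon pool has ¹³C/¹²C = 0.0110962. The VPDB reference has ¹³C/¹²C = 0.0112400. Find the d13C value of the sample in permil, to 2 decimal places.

d13C = (R_sample / R_standard − 1) × 1000
R_sample / R_standard = 0.0110962 / 0.0112400 = 0.987206
d13C = (0.987206 − 1) × 1000 = -12.794 permil

-12.79 permil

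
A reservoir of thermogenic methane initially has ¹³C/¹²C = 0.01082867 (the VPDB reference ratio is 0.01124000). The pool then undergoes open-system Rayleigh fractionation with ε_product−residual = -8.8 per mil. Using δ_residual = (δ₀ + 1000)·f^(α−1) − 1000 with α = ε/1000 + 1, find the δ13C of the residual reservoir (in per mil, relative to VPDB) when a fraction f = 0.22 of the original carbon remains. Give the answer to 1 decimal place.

-23.7 per mil

δ₀ = (0.01082867/0.01124000 − 1)×1000 = (0.963405 − 1)×1000 = -36.595 per mil
α − 1 = ε/1000 = -0.0088
f^(α−1) = 0.22^(-0.0088) = 1.013413
δ_res = (-36.595 + 1000) × 1.013413 − 1000 = 976.327 − 1000 = -23.67 per mil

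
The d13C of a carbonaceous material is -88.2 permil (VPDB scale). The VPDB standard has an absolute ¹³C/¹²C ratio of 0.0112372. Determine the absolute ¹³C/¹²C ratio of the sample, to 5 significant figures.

R_sample = R_standard × (d13C/1000 + 1)
R_sample = 0.0112372 × (-88.2/1000 + 1) = 0.0112372 × 0.911800
R_sample = 0.0102461

0.010246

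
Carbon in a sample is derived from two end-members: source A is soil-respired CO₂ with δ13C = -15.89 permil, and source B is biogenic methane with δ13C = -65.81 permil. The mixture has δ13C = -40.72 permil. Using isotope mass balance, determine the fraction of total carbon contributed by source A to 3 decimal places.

0.503

δ_mix = f_A·δ_A + (1 − f_A)·δ_B  ⇒  f_A = (δ_mix − δ_B)/(δ_A − δ_B)
f_A = (-40.72 − (-65.81)) / (-15.89 − (-65.81))
f_A = 25.09 / 49.92 = 0.5026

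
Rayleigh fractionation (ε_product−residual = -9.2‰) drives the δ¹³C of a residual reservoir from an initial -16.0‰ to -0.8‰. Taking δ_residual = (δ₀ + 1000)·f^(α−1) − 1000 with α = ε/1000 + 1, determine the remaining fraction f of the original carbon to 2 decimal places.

0.19

α − 1 = ε/1000 = -0.0092
(δ_res + 1000)/(δ₀ + 1000) = (-0.8 + 1000)/(-16.0 + 1000) = 999.2/984.0 = 1.015447
f = 1.015447^(1/-0.0092) = exp(ln(1.015447)/-0.0092) = exp(0.01533/-0.0092)
f = exp(-1.6662) = 0.1890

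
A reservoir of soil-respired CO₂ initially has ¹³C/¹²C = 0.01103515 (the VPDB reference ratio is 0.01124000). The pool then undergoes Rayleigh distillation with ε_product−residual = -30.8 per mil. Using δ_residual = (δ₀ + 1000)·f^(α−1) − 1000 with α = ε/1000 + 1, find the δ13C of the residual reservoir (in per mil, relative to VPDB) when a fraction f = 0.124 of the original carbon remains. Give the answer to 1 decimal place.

47.0 per mil

δ₀ = (0.01103515/0.01124000 − 1)×1000 = (0.981775 − 1)×1000 = -18.225 per mil
α − 1 = ε/1000 = -0.0308
f^(α−1) = 0.124^(-0.0308) = 1.066406
δ_res = (-18.225 + 1000) × 1.066406 − 1000 = 1046.971 − 1000 = 46.97 per mil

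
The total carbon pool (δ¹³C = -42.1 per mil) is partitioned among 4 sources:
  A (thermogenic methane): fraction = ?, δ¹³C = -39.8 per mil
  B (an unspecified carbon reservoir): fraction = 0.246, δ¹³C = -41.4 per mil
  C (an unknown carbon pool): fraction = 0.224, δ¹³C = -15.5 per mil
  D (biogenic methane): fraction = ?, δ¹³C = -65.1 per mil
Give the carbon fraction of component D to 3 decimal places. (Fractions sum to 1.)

Let f_D and f_A be the unknown fractions; fractions sum to 1 so f_D + f_A = 0.530.
Mass balance: Σ fᵢ·δᵢ = δ_bulk ⇒ f_D·(-65.1) + f_A·(-39.8) = -42.1 − (-13.656) = -28.444
Substitute f_A = 0.530 − f_D:
f_D·(-65.1 − -39.8) = -28.444 − 0.530×(-39.8) = -7.350
f_D = -7.350 / -25.3 = 0.2905

0.290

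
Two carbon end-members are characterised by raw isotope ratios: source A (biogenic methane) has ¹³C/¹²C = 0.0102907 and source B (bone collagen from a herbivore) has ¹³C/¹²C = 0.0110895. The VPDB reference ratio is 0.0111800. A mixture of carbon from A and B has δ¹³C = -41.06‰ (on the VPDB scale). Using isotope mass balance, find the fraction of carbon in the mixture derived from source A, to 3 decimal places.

δ_A = (0.0102907/0.0111800 − 1)×1000 = (0.920456 − 1)×1000 = -79.544‰
δ_B = (0.0110895/0.0111800 − 1)×1000 = (0.991905 − 1)×1000 = -8.095‰
f_A = (δ_mix − δ_B)/(δ_A − δ_B) = (-41.06 − (-8.095))/(-79.544 − (-8.095))
f_A = -32.965 / -71.449 = 0.4614

0.461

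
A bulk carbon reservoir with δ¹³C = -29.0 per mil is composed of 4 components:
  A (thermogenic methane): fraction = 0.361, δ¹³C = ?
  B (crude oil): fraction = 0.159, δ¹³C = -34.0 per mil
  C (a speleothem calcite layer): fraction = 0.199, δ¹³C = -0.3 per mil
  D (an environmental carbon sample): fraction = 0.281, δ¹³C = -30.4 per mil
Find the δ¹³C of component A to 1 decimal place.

-41.5 per mil

Isotope mass balance: δ_bulk = Σ fᵢ·δᵢ.
-29.0 = 0.361×δ_A + 0.159×(-34.0) + 0.199×(-0.3) + 0.281×(-30.4)
0.361·δ_A = -29.0 − (-14.008) = -14.992
δ_A = -14.992 / 0.361 = -41.53 per mil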